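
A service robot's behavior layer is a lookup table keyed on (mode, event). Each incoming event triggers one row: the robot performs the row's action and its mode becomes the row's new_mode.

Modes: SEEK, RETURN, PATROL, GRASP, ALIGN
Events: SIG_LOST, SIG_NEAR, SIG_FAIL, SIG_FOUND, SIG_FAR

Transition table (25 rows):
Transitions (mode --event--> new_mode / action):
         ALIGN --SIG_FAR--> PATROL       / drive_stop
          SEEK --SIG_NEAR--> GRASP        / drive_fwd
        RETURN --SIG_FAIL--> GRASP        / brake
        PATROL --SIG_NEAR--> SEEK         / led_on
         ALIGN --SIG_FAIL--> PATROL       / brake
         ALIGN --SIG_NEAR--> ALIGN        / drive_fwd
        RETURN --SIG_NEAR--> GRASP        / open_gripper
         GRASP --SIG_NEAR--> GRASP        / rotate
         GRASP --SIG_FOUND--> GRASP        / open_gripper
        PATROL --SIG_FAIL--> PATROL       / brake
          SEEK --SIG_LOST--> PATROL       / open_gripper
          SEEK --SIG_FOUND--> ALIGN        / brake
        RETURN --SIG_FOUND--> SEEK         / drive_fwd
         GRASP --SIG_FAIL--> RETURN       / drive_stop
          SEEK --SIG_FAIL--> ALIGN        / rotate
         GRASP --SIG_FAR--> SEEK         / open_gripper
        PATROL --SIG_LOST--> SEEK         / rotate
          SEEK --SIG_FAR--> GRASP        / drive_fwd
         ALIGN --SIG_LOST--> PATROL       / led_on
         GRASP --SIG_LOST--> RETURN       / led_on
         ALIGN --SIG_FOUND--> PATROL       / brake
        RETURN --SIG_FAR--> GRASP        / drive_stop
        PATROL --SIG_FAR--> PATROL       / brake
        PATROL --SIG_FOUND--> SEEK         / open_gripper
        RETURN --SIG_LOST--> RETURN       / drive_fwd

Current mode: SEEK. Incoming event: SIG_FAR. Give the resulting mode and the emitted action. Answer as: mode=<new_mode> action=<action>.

current mode = SEEK; filter table to that mode:
  (SEEK, SIG_NEAR) → (GRASP, drive_fwd)
  (SEEK, SIG_LOST) → (PATROL, open_gripper)
  (SEEK, SIG_FOUND) → (ALIGN, brake)
  (SEEK, SIG_FAIL) → (ALIGN, rotate)
  (SEEK, SIG_FAR) → (GRASP, drive_fwd)  ← event matches
event = SIG_FAR selects (GRASP, drive_fwd)

mode=GRASP action=drive_fwd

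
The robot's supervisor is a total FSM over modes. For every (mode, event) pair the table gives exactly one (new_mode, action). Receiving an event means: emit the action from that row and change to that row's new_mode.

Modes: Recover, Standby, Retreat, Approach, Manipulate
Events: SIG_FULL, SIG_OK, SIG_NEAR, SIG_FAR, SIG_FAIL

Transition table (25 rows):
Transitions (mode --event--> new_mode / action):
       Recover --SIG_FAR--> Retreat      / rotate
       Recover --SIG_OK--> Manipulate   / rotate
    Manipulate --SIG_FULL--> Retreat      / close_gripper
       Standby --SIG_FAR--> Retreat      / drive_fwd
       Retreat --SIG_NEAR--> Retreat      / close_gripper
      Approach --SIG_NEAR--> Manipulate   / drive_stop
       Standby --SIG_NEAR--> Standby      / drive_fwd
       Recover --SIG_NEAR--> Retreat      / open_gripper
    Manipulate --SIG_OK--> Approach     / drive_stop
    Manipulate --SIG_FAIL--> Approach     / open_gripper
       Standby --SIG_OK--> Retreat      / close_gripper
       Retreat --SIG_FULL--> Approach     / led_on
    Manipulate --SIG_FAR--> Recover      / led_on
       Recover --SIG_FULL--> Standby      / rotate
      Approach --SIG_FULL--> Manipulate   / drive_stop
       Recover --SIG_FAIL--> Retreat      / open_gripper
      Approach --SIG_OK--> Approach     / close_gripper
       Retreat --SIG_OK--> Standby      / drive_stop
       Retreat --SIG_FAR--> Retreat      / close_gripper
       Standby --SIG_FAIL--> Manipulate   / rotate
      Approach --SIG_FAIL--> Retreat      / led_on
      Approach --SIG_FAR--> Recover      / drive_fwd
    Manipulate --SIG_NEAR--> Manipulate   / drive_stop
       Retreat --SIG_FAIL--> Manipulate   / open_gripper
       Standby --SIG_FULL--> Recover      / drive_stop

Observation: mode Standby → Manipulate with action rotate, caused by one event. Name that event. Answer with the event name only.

SIG_FAIL

try SIG_FULL: (Standby, SIG_FULL) → (Recover, drive_stop)
try SIG_OK: (Standby, SIG_OK) → (Retreat, close_gripper)
try SIG_NEAR: (Standby, SIG_NEAR) → (Standby, drive_fwd)
try SIG_FAR: (Standby, SIG_FAR) → (Retreat, drive_fwd)
try SIG_FAIL: (Standby, SIG_FAIL) → (Manipulate, rotate)  ← matches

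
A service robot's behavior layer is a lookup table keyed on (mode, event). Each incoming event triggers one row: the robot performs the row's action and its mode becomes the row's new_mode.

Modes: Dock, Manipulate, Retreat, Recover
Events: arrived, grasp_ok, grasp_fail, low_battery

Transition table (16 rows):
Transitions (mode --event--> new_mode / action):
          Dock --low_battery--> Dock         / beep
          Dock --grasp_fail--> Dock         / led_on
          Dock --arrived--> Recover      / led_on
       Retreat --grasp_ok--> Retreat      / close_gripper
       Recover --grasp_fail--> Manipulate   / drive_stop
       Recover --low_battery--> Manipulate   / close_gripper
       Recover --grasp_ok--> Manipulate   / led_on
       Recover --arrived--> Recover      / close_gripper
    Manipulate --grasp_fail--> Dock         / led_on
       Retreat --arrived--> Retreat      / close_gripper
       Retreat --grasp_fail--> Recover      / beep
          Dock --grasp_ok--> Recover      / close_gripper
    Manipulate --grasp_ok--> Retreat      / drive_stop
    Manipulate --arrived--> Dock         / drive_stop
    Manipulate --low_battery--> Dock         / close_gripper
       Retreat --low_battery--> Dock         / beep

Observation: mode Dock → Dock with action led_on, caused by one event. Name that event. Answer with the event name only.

grasp_fail

try arrived: (Dock, arrived) → (Recover, led_on)
try grasp_ok: (Dock, grasp_ok) → (Recover, close_gripper)
try grasp_fail: (Dock, grasp_fail) → (Dock, led_on)  ← matches
try low_battery: (Dock, low_battery) → (Dock, beep)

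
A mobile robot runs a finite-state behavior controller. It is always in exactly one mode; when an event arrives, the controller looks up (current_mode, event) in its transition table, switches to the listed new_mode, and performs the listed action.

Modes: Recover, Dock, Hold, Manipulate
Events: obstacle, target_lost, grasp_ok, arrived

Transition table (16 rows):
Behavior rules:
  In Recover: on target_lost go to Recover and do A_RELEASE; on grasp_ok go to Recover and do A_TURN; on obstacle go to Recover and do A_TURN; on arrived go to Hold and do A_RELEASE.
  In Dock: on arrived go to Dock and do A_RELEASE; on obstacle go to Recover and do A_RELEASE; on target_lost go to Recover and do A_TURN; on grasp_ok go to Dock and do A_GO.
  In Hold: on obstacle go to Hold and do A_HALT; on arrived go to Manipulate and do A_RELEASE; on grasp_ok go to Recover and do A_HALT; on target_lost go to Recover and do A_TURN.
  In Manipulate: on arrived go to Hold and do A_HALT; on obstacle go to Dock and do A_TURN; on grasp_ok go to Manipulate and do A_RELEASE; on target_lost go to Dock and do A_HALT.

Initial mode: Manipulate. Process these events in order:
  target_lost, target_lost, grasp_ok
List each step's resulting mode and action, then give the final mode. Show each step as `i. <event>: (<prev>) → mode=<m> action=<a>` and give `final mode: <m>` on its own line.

final mode: Recover

1. target_lost: (Manipulate) → mode=Dock action=A_HALT
2. target_lost: (Dock) → mode=Recover action=A_TURN
3. grasp_ok: (Recover) → mode=Recover action=A_TURN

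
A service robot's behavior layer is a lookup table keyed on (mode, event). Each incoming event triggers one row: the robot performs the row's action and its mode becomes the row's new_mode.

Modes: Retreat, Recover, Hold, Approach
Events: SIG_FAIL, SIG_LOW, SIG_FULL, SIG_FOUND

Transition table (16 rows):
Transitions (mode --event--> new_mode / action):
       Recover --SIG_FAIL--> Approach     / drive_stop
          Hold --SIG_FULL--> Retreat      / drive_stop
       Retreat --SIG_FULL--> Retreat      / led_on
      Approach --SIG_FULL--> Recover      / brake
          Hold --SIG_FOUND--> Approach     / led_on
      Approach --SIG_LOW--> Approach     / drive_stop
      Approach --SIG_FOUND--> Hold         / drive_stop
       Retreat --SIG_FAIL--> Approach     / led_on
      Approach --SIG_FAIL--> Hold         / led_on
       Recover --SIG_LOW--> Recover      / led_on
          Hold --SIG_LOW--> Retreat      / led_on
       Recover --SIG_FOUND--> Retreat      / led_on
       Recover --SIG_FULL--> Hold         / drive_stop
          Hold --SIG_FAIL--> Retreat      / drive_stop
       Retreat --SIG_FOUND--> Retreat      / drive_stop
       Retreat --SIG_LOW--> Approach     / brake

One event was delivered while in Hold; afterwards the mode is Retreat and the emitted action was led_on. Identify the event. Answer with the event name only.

try SIG_FAIL: (Hold, SIG_FAIL) → (Retreat, drive_stop)
try SIG_LOW: (Hold, SIG_LOW) → (Retreat, led_on)  ← matches
try SIG_FULL: (Hold, SIG_FULL) → (Retreat, drive_stop)
try SIG_FOUND: (Hold, SIG_FOUND) → (Approach, led_on)

SIG_LOW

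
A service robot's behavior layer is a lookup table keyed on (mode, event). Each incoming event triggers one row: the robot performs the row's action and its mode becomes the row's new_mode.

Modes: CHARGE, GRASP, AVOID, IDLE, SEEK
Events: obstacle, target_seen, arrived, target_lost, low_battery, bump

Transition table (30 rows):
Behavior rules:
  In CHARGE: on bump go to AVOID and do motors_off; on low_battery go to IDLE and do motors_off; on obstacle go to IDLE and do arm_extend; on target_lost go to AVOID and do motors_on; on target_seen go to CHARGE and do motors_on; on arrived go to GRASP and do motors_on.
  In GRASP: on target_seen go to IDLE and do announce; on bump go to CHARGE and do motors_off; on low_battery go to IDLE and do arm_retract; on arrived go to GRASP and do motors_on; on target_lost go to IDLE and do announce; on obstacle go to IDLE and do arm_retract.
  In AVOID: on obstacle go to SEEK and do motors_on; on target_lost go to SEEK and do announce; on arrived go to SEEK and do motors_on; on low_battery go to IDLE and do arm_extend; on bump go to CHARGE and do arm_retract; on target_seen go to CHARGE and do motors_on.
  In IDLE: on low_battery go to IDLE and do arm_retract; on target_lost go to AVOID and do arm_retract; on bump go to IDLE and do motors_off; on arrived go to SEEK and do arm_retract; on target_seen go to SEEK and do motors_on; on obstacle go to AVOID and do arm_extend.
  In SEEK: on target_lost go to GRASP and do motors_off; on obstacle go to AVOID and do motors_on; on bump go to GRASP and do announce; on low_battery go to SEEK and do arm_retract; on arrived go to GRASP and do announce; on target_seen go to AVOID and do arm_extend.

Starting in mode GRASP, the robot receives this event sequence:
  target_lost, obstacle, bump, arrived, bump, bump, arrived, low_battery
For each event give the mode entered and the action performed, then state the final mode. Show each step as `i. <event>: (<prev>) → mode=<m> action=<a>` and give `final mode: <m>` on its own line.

final mode: SEEK

1. target_lost: (GRASP) → mode=IDLE action=announce
2. obstacle: (IDLE) → mode=AVOID action=arm_extend
3. bump: (AVOID) → mode=CHARGE action=arm_retract
4. arrived: (CHARGE) → mode=GRASP action=motors_on
5. bump: (GRASP) → mode=CHARGE action=motors_off
6. bump: (CHARGE) → mode=AVOID action=motors_off
7. arrived: (AVOID) → mode=SEEK action=motors_on
8. low_battery: (SEEK) → mode=SEEK action=arm_retract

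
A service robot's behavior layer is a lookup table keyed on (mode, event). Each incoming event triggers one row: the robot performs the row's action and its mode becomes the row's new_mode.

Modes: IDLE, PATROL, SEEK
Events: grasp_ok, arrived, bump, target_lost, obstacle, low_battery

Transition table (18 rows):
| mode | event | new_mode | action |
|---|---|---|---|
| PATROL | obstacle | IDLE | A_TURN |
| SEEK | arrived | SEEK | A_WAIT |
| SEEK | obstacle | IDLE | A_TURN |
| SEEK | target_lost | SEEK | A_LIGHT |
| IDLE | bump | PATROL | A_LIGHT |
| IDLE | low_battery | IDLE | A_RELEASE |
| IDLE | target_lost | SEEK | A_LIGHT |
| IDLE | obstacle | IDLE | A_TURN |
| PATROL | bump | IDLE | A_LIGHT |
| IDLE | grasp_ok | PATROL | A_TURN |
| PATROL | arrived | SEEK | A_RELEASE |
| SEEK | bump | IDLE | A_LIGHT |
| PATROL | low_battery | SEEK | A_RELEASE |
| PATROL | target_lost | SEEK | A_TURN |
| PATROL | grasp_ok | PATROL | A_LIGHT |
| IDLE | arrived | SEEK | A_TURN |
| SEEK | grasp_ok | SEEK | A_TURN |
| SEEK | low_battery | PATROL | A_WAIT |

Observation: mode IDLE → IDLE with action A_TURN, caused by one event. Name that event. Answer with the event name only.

obstacle

try grasp_ok: (IDLE, grasp_ok) → (PATROL, A_TURN)
try arrived: (IDLE, arrived) → (SEEK, A_TURN)
try bump: (IDLE, bump) → (PATROL, A_LIGHT)
try target_lost: (IDLE, target_lost) → (SEEK, A_LIGHT)
try obstacle: (IDLE, obstacle) → (IDLE, A_TURN)  ← matches
try low_battery: (IDLE, low_battery) → (IDLE, A_RELEASE)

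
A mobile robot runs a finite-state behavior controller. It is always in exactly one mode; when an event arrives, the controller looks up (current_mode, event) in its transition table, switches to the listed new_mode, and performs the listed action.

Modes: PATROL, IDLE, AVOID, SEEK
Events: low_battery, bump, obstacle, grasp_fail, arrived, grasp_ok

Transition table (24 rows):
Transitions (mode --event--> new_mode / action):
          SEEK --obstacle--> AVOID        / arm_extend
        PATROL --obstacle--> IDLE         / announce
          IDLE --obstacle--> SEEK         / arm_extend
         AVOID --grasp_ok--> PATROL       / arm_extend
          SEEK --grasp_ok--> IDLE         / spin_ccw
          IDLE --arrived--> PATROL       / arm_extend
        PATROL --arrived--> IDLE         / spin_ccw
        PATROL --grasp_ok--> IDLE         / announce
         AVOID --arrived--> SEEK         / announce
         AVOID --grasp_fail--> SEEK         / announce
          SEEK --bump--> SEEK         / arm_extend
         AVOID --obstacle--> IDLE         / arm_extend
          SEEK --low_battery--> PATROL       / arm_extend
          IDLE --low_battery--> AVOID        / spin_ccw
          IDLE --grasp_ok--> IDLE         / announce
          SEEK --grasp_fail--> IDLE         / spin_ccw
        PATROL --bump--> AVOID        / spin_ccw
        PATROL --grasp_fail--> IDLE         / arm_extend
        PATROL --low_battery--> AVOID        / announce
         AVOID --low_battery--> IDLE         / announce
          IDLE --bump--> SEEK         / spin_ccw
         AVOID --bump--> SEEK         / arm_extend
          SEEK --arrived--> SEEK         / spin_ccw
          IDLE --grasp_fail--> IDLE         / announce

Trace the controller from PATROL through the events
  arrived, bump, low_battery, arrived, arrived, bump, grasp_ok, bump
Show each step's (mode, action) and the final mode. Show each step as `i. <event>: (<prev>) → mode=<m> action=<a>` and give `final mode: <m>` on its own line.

1. arrived: (PATROL) → mode=IDLE action=spin_ccw
2. bump: (IDLE) → mode=SEEK action=spin_ccw
3. low_battery: (SEEK) → mode=PATROL action=arm_extend
4. arrived: (PATROL) → mode=IDLE action=spin_ccw
5. arrived: (IDLE) → mode=PATROL action=arm_extend
6. bump: (PATROL) → mode=AVOID action=spin_ccw
7. grasp_ok: (AVOID) → mode=PATROL action=arm_extend
8. bump: (PATROL) → mode=AVOID action=spin_ccw

final mode: AVOID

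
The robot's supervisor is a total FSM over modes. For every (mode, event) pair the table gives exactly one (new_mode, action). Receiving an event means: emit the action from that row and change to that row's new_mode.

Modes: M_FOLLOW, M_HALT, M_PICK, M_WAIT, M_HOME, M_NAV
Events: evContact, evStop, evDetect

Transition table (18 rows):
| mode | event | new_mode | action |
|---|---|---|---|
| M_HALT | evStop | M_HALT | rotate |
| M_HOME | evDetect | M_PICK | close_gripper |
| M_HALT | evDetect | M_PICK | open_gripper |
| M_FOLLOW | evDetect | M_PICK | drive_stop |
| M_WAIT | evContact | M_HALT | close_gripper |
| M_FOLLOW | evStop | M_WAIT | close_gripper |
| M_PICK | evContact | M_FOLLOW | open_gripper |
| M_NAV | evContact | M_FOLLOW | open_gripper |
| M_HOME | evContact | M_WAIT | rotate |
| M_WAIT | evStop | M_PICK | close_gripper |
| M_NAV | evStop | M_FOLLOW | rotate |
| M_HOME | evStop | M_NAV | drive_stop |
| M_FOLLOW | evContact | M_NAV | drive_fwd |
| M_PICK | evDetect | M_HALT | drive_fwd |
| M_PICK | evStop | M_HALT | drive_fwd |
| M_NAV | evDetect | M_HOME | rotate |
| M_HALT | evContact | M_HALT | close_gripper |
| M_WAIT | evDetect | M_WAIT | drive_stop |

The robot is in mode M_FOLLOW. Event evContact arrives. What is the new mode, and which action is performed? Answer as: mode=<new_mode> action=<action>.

mode=M_NAV action=drive_fwd

current mode = M_FOLLOW; filter table to that mode:
  (M_FOLLOW, evDetect) → (M_PICK, drive_stop)
  (M_FOLLOW, evStop) → (M_WAIT, close_gripper)
  (M_FOLLOW, evContact) → (M_NAV, drive_fwd)  ← event matches
event = evContact selects (M_NAV, drive_fwd)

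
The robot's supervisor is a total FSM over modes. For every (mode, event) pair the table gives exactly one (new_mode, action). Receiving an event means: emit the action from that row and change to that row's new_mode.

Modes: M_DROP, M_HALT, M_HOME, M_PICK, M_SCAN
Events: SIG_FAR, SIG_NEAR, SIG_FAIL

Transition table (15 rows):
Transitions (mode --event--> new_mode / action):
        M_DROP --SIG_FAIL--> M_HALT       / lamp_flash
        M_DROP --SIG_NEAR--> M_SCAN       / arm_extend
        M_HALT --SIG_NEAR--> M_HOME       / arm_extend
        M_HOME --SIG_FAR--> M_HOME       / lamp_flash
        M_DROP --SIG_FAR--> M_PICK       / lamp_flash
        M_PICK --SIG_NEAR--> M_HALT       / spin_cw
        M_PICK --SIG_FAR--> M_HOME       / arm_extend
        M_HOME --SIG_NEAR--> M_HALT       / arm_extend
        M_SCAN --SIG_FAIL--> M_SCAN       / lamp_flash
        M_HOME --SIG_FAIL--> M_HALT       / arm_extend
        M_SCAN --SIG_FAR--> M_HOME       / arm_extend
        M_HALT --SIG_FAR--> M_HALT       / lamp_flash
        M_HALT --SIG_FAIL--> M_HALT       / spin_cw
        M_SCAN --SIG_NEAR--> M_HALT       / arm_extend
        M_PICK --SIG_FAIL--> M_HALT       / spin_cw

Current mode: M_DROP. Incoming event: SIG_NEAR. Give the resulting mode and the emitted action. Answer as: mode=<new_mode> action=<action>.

current mode = M_DROP; filter table to that mode:
  (M_DROP, SIG_FAIL) → (M_HALT, lamp_flash)
  (M_DROP, SIG_NEAR) → (M_SCAN, arm_extend)  ← event matches
  (M_DROP, SIG_FAR) → (M_PICK, lamp_flash)
event = SIG_NEAR selects (M_SCAN, arm_extend)

mode=M_SCAN action=arm_extend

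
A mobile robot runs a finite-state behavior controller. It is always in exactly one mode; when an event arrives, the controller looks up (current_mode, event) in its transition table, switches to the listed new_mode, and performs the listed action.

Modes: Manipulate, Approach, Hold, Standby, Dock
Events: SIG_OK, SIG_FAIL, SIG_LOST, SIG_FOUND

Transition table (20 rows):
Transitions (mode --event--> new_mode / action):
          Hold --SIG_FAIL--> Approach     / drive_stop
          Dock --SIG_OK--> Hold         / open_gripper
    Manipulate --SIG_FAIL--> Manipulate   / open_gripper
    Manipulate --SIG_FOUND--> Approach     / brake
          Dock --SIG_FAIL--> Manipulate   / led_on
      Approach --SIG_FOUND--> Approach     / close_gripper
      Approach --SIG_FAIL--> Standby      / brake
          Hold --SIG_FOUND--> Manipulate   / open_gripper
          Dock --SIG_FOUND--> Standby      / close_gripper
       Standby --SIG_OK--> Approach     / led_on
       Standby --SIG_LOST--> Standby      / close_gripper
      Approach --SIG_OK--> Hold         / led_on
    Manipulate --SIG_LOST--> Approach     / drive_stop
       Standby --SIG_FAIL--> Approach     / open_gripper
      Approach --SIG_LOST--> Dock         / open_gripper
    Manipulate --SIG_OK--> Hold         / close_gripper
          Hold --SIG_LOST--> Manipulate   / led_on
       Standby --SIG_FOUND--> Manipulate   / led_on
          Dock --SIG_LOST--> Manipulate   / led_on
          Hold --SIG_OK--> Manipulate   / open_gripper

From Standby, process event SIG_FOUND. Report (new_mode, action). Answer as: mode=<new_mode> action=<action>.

mode=Manipulate action=led_on

current mode = Standby; filter table to that mode:
  (Standby, SIG_OK) → (Approach, led_on)
  (Standby, SIG_LOST) → (Standby, close_gripper)
  (Standby, SIG_FAIL) → (Approach, open_gripper)
  (Standby, SIG_FOUND) → (Manipulate, led_on)  ← event matches
event = SIG_FOUND selects (Manipulate, led_on)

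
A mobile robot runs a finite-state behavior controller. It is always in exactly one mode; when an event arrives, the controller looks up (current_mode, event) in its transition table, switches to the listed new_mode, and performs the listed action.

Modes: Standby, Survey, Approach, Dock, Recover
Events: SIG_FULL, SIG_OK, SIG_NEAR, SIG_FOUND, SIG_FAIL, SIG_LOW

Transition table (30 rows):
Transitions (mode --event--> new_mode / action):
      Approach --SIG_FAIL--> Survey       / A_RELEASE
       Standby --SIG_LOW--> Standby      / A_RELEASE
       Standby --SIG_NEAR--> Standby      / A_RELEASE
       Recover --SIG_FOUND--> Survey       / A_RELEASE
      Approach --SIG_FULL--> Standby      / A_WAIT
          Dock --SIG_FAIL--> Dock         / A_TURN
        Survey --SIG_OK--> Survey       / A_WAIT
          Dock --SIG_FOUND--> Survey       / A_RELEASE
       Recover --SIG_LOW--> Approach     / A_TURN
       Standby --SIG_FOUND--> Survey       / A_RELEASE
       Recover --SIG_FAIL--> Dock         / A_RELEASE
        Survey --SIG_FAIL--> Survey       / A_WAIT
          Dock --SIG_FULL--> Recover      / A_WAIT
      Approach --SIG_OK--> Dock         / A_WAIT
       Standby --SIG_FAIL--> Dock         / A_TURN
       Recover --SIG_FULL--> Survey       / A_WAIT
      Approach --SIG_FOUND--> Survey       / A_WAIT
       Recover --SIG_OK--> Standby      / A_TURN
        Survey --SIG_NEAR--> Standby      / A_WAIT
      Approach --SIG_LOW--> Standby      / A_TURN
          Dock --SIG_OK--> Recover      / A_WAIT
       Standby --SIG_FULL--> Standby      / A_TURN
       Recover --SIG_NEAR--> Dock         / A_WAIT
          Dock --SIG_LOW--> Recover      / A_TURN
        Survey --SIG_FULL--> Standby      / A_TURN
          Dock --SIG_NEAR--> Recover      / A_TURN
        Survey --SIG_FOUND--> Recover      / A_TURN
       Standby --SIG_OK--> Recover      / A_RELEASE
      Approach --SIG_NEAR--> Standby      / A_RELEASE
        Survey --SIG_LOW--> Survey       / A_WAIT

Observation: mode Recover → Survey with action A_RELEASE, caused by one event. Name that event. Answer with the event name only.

SIG_FOUND

try SIG_FULL: (Recover, SIG_FULL) → (Survey, A_WAIT)
try SIG_OK: (Recover, SIG_OK) → (Standby, A_TURN)
try SIG_NEAR: (Recover, SIG_NEAR) → (Dock, A_WAIT)
try SIG_FOUND: (Recover, SIG_FOUND) → (Survey, A_RELEASE)  ← matches
try SIG_FAIL: (Recover, SIG_FAIL) → (Dock, A_RELEASE)
try SIG_LOW: (Recover, SIG_LOW) → (Approach, A_TURN)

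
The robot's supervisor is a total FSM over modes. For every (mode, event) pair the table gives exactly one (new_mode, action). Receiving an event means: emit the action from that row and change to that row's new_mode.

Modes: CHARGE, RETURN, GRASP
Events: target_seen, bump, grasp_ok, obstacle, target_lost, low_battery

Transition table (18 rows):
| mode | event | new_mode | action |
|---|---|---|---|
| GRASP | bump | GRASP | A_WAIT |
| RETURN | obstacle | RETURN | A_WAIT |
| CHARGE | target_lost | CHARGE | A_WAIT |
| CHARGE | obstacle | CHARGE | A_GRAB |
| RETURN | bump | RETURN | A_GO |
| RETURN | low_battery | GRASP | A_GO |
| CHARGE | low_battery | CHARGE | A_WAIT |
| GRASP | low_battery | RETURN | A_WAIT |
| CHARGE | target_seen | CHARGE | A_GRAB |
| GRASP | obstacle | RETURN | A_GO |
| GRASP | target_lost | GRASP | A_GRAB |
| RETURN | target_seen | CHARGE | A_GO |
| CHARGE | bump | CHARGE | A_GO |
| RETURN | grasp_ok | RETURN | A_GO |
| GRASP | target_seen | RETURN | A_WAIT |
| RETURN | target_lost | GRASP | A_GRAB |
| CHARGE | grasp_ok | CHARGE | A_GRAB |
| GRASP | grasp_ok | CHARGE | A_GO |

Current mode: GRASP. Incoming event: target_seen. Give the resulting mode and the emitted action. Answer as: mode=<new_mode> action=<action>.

current mode = GRASP; filter table to that mode:
  (GRASP, bump) → (GRASP, A_WAIT)
  (GRASP, low_battery) → (RETURN, A_WAIT)
  (GRASP, obstacle) → (RETURN, A_GO)
  (GRASP, target_lost) → (GRASP, A_GRAB)
  (GRASP, target_seen) → (RETURN, A_WAIT)  ← event matches
  (GRASP, grasp_ok) → (CHARGE, A_GO)
event = target_seen selects (RETURN, A_WAIT)

mode=RETURN action=A_WAIT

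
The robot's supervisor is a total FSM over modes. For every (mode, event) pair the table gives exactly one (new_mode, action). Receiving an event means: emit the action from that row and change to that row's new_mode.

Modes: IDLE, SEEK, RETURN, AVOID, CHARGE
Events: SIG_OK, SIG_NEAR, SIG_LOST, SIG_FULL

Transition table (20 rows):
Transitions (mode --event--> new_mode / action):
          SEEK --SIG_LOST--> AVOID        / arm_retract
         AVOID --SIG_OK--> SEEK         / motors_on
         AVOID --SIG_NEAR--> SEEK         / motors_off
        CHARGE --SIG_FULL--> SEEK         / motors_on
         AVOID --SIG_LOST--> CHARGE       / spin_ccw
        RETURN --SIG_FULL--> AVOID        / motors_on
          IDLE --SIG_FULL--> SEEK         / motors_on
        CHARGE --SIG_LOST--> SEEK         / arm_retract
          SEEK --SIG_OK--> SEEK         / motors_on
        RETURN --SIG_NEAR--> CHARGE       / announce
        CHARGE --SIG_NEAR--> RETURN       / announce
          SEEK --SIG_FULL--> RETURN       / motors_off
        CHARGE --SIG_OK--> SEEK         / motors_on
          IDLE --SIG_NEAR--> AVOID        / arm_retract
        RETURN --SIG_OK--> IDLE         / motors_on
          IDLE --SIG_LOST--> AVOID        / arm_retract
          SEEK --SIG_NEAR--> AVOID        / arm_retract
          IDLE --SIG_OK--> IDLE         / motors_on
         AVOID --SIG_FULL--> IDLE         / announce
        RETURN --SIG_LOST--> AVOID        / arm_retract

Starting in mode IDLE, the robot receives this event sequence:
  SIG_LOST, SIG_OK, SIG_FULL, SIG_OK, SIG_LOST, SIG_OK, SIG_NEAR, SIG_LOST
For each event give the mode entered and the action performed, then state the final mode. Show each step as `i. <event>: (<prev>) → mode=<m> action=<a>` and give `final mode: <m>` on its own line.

1. SIG_LOST: (IDLE) → mode=AVOID action=arm_retract
2. SIG_OK: (AVOID) → mode=SEEK action=motors_on
3. SIG_FULL: (SEEK) → mode=RETURN action=motors_off
4. SIG_OK: (RETURN) → mode=IDLE action=motors_on
5. SIG_LOST: (IDLE) → mode=AVOID action=arm_retract
6. SIG_OK: (AVOID) → mode=SEEK action=motors_on
7. SIG_NEAR: (SEEK) → mode=AVOID action=arm_retract
8. SIG_LOST: (AVOID) → mode=CHARGE action=spin_ccw

final mode: CHARGE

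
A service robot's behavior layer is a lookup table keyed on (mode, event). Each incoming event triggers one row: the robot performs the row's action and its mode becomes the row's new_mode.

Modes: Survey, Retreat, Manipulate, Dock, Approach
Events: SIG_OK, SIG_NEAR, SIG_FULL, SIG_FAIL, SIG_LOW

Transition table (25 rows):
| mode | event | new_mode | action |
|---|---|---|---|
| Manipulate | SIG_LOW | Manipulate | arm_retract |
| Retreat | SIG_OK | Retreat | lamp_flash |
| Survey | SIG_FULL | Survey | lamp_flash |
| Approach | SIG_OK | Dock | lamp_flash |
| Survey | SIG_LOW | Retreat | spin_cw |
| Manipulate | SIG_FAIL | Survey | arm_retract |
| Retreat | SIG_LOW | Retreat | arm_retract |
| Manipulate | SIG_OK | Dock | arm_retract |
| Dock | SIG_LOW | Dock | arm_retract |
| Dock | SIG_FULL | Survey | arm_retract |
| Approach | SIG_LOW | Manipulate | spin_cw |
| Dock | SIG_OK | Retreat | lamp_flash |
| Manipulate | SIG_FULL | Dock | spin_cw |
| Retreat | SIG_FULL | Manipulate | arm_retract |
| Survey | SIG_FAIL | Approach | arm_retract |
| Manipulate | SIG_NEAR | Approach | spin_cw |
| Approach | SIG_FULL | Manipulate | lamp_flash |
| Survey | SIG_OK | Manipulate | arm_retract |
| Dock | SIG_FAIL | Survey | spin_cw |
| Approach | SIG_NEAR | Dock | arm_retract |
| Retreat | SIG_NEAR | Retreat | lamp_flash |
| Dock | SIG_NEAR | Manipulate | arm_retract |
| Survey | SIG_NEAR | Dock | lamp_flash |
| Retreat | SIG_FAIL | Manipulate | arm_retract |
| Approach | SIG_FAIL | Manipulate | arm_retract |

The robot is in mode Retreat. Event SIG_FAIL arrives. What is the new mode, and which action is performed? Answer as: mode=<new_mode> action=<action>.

mode=Manipulate action=arm_retract

current mode = Retreat; filter table to that mode:
  (Retreat, SIG_OK) → (Retreat, lamp_flash)
  (Retreat, SIG_LOW) → (Retreat, arm_retract)
  (Retreat, SIG_FULL) → (Manipulate, arm_retract)
  (Retreat, SIG_NEAR) → (Retreat, lamp_flash)
  (Retreat, SIG_FAIL) → (Manipulate, arm_retract)  ← event matches
event = SIG_FAIL selects (Manipulate, arm_retract)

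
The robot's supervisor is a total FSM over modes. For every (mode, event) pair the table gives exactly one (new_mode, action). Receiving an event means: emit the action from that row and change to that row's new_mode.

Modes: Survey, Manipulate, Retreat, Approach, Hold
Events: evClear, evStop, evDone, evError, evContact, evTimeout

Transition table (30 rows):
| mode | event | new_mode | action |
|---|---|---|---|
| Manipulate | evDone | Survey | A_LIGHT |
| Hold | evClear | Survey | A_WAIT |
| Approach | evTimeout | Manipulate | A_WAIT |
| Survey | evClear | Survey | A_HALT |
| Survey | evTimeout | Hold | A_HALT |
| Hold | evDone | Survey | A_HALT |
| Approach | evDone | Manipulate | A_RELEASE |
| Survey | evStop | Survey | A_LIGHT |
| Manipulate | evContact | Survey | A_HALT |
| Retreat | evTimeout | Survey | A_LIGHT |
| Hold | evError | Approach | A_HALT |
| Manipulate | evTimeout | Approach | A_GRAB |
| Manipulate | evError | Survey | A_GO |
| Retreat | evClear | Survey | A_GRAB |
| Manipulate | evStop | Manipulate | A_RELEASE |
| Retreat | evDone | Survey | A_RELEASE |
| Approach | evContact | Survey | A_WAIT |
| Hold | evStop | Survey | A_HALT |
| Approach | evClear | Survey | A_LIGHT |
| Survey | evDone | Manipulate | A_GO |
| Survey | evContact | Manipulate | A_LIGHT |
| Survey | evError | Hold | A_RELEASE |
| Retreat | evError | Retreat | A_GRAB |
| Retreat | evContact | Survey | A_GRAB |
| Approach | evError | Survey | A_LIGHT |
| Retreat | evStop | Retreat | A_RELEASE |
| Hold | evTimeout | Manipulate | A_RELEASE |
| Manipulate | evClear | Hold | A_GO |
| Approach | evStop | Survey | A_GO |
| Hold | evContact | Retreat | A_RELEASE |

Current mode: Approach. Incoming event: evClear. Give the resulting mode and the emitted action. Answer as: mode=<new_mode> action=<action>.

current mode = Approach; filter table to that mode:
  (Approach, evTimeout) → (Manipulate, A_WAIT)
  (Approach, evDone) → (Manipulate, A_RELEASE)
  (Approach, evContact) → (Survey, A_WAIT)
  (Approach, evClear) → (Survey, A_LIGHT)  ← event matches
  (Approach, evError) → (Survey, A_LIGHT)
  (Approach, evStop) → (Survey, A_GO)
event = evClear selects (Survey, A_LIGHT)

mode=Survey action=A_LIGHT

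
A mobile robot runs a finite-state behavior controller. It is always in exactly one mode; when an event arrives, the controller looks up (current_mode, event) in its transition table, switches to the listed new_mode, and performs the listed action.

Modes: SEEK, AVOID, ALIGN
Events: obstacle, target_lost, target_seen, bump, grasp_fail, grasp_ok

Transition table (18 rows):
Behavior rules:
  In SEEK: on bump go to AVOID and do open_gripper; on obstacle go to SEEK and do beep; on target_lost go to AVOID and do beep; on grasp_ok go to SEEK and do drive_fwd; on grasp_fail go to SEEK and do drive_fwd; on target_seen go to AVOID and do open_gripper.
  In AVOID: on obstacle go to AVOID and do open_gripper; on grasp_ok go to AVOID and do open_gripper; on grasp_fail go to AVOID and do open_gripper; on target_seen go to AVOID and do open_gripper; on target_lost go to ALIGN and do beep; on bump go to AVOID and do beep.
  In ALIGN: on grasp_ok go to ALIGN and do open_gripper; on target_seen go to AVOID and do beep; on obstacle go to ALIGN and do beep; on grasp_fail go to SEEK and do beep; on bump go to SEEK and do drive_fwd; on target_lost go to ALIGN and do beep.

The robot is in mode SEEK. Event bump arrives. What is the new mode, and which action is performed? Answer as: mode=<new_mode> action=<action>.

mode=AVOID action=open_gripper

current mode = SEEK; filter table to that mode:
  (SEEK, bump) → (AVOID, open_gripper)  ← event matches
  (SEEK, obstacle) → (SEEK, beep)
  (SEEK, target_lost) → (AVOID, beep)
  (SEEK, grasp_ok) → (SEEK, drive_fwd)
  (SEEK, grasp_fail) → (SEEK, drive_fwd)
  (SEEK, target_seen) → (AVOID, open_gripper)
event = bump selects (AVOID, open_gripper)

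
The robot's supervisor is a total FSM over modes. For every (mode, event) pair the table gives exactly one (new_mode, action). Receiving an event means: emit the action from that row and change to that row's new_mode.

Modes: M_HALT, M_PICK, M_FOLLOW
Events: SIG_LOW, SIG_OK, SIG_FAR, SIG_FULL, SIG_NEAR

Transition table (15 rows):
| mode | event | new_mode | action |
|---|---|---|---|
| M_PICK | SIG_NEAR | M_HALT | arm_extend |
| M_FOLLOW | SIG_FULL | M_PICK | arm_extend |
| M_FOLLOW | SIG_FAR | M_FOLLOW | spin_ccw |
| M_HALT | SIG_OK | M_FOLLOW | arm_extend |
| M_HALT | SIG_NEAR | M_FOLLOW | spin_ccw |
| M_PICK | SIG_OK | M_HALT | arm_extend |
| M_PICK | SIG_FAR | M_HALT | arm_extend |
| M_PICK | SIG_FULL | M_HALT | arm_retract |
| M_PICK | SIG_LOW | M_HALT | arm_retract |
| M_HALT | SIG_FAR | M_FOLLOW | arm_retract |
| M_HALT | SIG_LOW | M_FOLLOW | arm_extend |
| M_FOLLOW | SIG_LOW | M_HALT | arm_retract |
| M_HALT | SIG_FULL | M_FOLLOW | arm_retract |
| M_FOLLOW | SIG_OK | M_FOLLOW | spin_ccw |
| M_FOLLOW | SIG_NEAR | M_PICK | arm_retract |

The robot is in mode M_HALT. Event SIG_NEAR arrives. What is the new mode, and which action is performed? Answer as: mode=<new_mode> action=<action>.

current mode = M_HALT; filter table to that mode:
  (M_HALT, SIG_OK) → (M_FOLLOW, arm_extend)
  (M_HALT, SIG_NEAR) → (M_FOLLOW, spin_ccw)  ← event matches
  (M_HALT, SIG_FAR) → (M_FOLLOW, arm_retract)
  (M_HALT, SIG_LOW) → (M_FOLLOW, arm_extend)
  (M_HALT, SIG_FULL) → (M_FOLLOW, arm_retract)
event = SIG_NEAR selects (M_FOLLOW, spin_ccw)

mode=M_FOLLOW action=spin_ccw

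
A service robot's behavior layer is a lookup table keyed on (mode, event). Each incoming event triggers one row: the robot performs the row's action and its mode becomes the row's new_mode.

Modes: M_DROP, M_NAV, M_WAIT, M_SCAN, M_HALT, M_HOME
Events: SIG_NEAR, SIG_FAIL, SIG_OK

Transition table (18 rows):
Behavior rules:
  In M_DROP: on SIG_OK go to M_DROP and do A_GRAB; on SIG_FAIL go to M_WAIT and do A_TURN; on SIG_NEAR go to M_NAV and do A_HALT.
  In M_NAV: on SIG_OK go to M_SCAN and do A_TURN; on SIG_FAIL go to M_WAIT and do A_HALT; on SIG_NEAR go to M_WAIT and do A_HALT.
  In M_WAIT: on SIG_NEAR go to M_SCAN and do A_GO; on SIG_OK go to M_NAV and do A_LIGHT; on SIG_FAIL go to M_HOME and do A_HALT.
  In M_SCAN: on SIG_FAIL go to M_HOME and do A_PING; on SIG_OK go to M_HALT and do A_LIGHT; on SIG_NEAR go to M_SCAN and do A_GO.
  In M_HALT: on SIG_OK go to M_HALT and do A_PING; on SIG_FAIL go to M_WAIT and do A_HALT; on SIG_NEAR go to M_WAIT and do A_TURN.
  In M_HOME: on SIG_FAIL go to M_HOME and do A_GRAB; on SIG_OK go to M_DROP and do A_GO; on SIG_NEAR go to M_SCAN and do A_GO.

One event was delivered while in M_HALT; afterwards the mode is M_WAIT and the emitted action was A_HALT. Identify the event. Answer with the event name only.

SIG_FAIL

try SIG_NEAR: (M_HALT, SIG_NEAR) → (M_WAIT, A_TURN)
try SIG_FAIL: (M_HALT, SIG_FAIL) → (M_WAIT, A_HALT)  ← matches
try SIG_OK: (M_HALT, SIG_OK) → (M_HALT, A_PING)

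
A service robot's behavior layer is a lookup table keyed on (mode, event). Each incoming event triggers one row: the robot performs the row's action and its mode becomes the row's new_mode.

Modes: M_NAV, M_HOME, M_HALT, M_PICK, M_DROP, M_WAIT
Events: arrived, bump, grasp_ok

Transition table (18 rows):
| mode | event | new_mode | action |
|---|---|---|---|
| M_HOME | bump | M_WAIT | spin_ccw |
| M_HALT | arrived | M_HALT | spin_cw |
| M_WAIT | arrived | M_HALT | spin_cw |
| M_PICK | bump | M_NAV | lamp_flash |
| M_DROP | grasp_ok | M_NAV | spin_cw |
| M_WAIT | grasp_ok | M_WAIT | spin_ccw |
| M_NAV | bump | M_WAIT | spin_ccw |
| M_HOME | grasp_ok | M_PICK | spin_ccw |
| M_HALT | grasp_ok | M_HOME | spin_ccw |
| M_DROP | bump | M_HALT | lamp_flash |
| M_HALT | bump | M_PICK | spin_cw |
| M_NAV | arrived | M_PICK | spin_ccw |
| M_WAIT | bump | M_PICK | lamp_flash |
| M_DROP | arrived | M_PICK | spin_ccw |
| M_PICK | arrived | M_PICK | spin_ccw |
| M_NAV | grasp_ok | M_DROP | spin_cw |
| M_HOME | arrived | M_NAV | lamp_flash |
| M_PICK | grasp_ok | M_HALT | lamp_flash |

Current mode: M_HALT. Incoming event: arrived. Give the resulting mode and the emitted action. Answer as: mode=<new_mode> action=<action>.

current mode = M_HALT; filter table to that mode:
  (M_HALT, arrived) → (M_HALT, spin_cw)  ← event matches
  (M_HALT, grasp_ok) → (M_HOME, spin_ccw)
  (M_HALT, bump) → (M_PICK, spin_cw)
event = arrived selects (M_HALT, spin_cw)

mode=M_HALT action=spin_cw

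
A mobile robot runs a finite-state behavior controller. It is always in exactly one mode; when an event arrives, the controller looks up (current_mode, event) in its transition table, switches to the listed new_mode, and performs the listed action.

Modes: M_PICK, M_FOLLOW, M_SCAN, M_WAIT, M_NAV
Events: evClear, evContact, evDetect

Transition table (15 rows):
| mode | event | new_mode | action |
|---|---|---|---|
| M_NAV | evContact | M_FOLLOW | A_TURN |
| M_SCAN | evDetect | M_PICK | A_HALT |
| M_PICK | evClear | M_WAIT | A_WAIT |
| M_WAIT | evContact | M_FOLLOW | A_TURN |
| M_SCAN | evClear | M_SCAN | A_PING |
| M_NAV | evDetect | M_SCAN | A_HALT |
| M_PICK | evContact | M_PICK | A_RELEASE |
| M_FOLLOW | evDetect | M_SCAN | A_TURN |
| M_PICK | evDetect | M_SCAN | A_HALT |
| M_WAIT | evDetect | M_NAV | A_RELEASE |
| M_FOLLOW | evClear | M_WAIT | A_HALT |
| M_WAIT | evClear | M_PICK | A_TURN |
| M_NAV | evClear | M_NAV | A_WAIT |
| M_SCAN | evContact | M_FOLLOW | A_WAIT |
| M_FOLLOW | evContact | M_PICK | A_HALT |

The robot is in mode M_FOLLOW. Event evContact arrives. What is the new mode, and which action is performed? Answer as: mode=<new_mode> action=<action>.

current mode = M_FOLLOW; filter table to that mode:
  (M_FOLLOW, evDetect) → (M_SCAN, A_TURN)
  (M_FOLLOW, evClear) → (M_WAIT, A_HALT)
  (M_FOLLOW, evContact) → (M_PICK, A_HALT)  ← event matches
event = evContact selects (M_PICK, A_HALT)

mode=M_PICK action=A_HALT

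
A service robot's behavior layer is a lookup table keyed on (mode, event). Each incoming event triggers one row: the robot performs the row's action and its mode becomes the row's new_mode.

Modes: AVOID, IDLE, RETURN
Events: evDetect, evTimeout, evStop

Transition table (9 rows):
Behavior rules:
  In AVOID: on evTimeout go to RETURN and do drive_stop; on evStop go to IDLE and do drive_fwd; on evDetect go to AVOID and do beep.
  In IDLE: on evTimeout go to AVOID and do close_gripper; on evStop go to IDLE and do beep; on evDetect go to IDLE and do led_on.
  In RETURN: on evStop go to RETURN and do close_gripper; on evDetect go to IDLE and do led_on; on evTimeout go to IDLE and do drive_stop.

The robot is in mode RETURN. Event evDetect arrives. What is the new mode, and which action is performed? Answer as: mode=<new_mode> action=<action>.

mode=IDLE action=led_on

current mode = RETURN; filter table to that mode:
  (RETURN, evStop) → (RETURN, close_gripper)
  (RETURN, evDetect) → (IDLE, led_on)  ← event matches
  (RETURN, evTimeout) → (IDLE, drive_stop)
event = evDetect selects (IDLE, led_on)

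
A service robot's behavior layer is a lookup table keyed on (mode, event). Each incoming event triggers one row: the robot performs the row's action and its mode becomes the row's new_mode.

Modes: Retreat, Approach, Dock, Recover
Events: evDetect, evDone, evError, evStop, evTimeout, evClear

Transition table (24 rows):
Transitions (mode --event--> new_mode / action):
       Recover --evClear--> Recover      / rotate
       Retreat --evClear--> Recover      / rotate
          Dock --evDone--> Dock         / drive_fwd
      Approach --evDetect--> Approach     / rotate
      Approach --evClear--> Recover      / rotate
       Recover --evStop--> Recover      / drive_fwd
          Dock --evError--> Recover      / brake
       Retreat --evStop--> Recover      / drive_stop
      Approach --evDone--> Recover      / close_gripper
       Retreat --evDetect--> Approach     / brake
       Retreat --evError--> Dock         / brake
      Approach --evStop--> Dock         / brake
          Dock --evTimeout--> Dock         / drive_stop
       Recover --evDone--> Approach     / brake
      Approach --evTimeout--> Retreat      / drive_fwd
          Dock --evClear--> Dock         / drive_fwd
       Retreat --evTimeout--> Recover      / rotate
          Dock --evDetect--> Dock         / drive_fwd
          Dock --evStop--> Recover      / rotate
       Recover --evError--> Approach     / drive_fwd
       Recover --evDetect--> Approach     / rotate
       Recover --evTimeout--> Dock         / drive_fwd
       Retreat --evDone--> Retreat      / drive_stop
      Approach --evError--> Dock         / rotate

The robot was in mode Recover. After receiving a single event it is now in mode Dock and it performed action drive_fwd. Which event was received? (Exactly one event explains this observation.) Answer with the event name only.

evTimeout

try evDetect: (Recover, evDetect) → (Approach, rotate)
try evDone: (Recover, evDone) → (Approach, brake)
try evError: (Recover, evError) → (Approach, drive_fwd)
try evStop: (Recover, evStop) → (Recover, drive_fwd)
try evTimeout: (Recover, evTimeout) → (Dock, drive_fwd)  ← matches
try evClear: (Recover, evClear) → (Recover, rotate)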